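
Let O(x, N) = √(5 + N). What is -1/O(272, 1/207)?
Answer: -3*√5957/518 ≈ -0.44700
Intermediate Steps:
-1/O(272, 1/207) = -1/(√(5 + 1/207)) = -1/(√(1036/207)) = -1/(2*√5957/69) = -3*√5957/518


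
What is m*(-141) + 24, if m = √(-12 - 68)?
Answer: 24 - 564*I*√5 ≈ 24.0 - 1261.1*I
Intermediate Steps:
m = 4*I*√5 (m = √(-80) = 4*I*√5 ≈ 8.9443*I)
m*(-141) + 24 = (4*I*√5)*(-141) + 24 = -564*I*√5 + 24 = 24 - 564*I*√5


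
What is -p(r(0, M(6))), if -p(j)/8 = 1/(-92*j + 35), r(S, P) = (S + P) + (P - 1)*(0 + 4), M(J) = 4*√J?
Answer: -3224/20151191 - 14720*√6/20151191 ≈ -0.0019493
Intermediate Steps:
r(S, P) = -4 + S + 5*P (r(S, P) = (P + S) + (-1 + P)*4 = (P + S) + (-4 + 4*P) = -4 + S + 5*P)
p(j) = -8/(35 - 92*j) (p(j) = -8/(-92*j + 35) = -8/(35 - 92*j))
-p(r(0, M(6))) = -8/(-35 + 92*(-4 + 0 + 5*(4*√6))) = -8/(-35 + 92*(-4 + 0 + 20*√6)) = -8/(-35 + 92*(-4 + 20*√6)) = -8/(-35 + (-368 + 1840*√6)) = -8/(-403 + 1840*√6)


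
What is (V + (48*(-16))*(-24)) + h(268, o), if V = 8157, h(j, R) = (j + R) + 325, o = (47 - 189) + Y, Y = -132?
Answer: 26908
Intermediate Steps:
o = -274 (o = (47 - 189) - 132 = -142 - 132 = -274)
h(j, R) = 325 + R + j (h(j, R) = (R + j) + 325 = 325 + R + j)
(V + (48*(-16))*(-24)) + h(268, o) = (8157 + (48*(-16))*(-24)) + (325 - 274 + 268) = (8157 - 768*(-24)) + 319 = (8157 + 18432) + 319 = 26589 + 319 = 26908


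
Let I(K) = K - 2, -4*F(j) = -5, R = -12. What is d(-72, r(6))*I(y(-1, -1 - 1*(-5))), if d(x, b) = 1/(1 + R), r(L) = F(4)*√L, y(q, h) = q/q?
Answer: 1/11 ≈ 0.090909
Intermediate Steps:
F(j) = 5/4 (F(j) = -¼*(-5) = 5/4)
y(q, h) = 1
r(L) = 5*√L/4
d(x, b) = -1/11 (d(x, b) = 1/(1 - 12) = 1/(-11) = -1/11)
I(K) = -2 + K
d(-72, r(6))*I(y(-1, -1 - 1*(-5))) = -(-2 + 1)/11 = -1/11*(-1) = 1/11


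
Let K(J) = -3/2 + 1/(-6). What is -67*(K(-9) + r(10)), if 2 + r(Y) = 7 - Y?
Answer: 1340/3 ≈ 446.67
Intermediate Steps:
r(Y) = 5 - Y (r(Y) = -2 + (7 - Y) = 5 - Y)
K(J) = -5/3 (K(J) = -3*½ + 1*(-⅙) = -3/2 - ⅙ = -5/3)
-67*(K(-9) + r(10)) = -67*(-5/3 + (5 - 1*10)) = -67*(-5/3 + (5 - 10)) = -67*(-5/3 - 5) = -67*(-20/3) = 1340/3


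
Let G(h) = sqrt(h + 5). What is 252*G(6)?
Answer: 252*sqrt(11) ≈ 835.79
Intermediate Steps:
G(h) = sqrt(5 + h)
252*G(6) = 252*sqrt(5 + 6) = 252*sqrt(11)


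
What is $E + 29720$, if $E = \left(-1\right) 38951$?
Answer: $-9231$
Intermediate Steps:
$E = -38951$
$E + 29720 = -38951 + 29720 = -9231$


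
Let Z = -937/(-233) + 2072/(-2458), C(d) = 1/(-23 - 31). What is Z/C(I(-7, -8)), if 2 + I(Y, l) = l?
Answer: -49149990/286357 ≈ -171.64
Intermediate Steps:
I(Y, l) = -2 + l
C(d) = -1/54 (C(d) = 1/(-54) = -1/54)
Z = 910185/286357 (Z = -937*(-1/233) + 2072*(-1/2458) = 937/233 - 1036/1229 = 910185/286357 ≈ 3.1785)
Z/C(I(-7, -8)) = 910185/(286357*(-1/54)) = (910185/286357)*(-54) = -49149990/286357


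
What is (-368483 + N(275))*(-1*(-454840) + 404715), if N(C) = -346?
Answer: -317028811095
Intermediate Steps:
(-368483 + N(275))*(-1*(-454840) + 404715) = (-368483 - 346)*(-1*(-454840) + 404715) = -368829*(454840 + 404715) = -368829*859555 = -317028811095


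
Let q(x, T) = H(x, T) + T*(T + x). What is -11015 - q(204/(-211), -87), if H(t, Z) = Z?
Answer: -3920615/211 ≈ -18581.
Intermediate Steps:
q(x, T) = T + T*(T + x)
-11015 - q(204/(-211), -87) = -11015 - (-87)*(1 - 87 + 204/(-211)) = -11015 - (-87)*(1 - 87 + 204*(-1/211)) = -11015 - (-87)*(1 - 87 - 204/211) = -11015 - (-87)*(-18350)/211 = -11015 - 1*1596450/211 = -11015 - 1596450/211 = -3920615/211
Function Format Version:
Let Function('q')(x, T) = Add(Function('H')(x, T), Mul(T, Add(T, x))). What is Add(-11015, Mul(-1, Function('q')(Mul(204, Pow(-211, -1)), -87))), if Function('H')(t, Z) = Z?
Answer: Rational(-3920615, 211) ≈ -18581.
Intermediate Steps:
Function('q')(x, T) = Add(T, Mul(T, Add(T, x)))
Add(-11015, Mul(-1, Function('q')(Mul(204, Pow(-211, -1)), -87))) = Add(-11015, Mul(-1, Mul(-87, Add(1, -87, Mul(204, Pow(-211, -1)))))) = Add(-11015, Mul(-1, Mul(-87, Add(1, -87, Mul(204, Rational(-1, 211)))))) = Add(-11015, Mul(-1, Mul(-87, Add(1, -87, Rational(-204, 211))))) = Add(-11015, Mul(-1, Mul(-87, Rational(-18350, 211)))) = Add(-11015, Mul(-1, Rational(1596450, 211))) = Add(-11015, Rational(-1596450, 211)) = Rational(-3920615, 211)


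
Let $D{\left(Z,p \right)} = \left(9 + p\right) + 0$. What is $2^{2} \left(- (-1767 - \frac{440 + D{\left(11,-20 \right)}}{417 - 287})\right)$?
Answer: $\frac{35406}{5} \approx 7081.2$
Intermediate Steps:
$D{\left(Z,p \right)} = 9 + p$
$2^{2} \left(- (-1767 - \frac{440 + D{\left(11,-20 \right)}}{417 - 287})\right) = 2^{2} \left(- (-1767 - \frac{440 + \left(9 - 20\right)}{417 - 287})\right) = 4 \left(- (-1767 - \frac{440 - 11}{130})\right) = 4 \left(- (-1767 - 429 \cdot \frac{1}{130})\right) = 4 \left(- (-1767 - \frac{33}{10})\right) = 4 \left(\left(-1\right) \left(- \frac{17703}{10}\right)\right) = 4 \cdot \frac{17703}{10} = \frac{35406}{5}$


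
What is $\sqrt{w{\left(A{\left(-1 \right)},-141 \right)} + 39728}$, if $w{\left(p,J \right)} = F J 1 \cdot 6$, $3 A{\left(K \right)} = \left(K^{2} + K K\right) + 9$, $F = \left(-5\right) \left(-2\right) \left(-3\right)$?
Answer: $2 \sqrt{16277} \approx 255.16$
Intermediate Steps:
$F = -30$ ($F = 10 \left(-3\right) = -30$)
$A{\left(K \right)} = 3 + \frac{2 K^{2}}{3}$ ($A{\left(K \right)} = \frac{\left(K^{2} + K K\right) + 9}{3} = \frac{\left(K^{2} + K^{2}\right) + 9}{3} = \frac{2 K^{2} + 9}{3} = \frac{9 + 2 K^{2}}{3} = 3 + \frac{2 K^{2}}{3}$)
$w{\left(p,J \right)} = - 180 J$ ($w{\left(p,J \right)} = - 30 J 1 \cdot 6 = - 30 J 6 = - 180 J$)
$\sqrt{w{\left(A{\left(-1 \right)},-141 \right)} + 39728} = \sqrt{\left(-180\right) \left(-141\right) + 39728} = \sqrt{25380 + 39728} = \sqrt{65108} = 2 \sqrt{16277}$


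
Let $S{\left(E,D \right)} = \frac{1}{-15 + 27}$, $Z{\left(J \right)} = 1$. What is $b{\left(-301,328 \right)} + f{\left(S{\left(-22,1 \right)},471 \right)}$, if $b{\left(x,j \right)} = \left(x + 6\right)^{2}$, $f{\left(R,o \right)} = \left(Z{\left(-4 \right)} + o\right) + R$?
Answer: $\frac{1049965}{12} \approx 87497.0$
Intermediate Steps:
$S{\left(E,D \right)} = \frac{1}{12}$
$f{\left(R,o \right)} = 1 + R + o$ ($f{\left(R,o \right)} = \left(1 + o\right) + R = 1 + R + o$)
$b{\left(x,j \right)} = \left(6 + x\right)^{2}$
$b{\left(-301,328 \right)} + f{\left(S{\left(-22,1 \right)},471 \right)} = \left(6 - 301\right)^{2} + \left(1 + \frac{1}{12} + 471\right) = \left(-295\right)^{2} + \frac{5665}{12} = 87025 + \frac{5665}{12} = \frac{1049965}{12}$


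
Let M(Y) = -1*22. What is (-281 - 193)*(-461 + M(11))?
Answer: 228942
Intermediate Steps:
M(Y) = -22
(-281 - 193)*(-461 + M(11)) = (-281 - 193)*(-461 - 22) = -474*(-483) = 228942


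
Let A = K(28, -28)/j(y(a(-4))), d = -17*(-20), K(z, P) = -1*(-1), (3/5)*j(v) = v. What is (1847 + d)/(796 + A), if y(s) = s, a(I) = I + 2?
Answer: 21870/7957 ≈ 2.7485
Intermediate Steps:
a(I) = 2 + I
j(v) = 5*v/3
K(z, P) = 1
d = 340
A = -3/10 (A = 1/(5*(2 - 4)/3) = 1/((5/3)*(-2)) = 1/(-10/3) = 1*(-3/10) = -3/10 ≈ -0.30000)
(1847 + d)/(796 + A) = (1847 + 340)/(796 - 3/10) = 2187/(7957/10) = 2187*(10/7957) = 21870/7957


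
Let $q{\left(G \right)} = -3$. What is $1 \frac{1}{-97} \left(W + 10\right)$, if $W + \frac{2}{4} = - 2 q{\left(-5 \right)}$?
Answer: $- \frac{31}{194} \approx -0.15979$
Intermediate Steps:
$W = \frac{11}{2}$ ($W = - \frac{1}{2} - -6 = - \frac{1}{2} + 6 = \frac{11}{2} \approx 5.5$)
$1 \frac{1}{-97} \left(W + 10\right) = 1 \frac{1}{-97} \left(\frac{11}{2} + 10\right) = 1 \left(- \frac{1}{97}\right) \frac{31}{2} = \left(- \frac{1}{97}\right) \frac{31}{2} = - \frac{31}{194}$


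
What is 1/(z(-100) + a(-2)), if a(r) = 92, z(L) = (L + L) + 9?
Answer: -1/99 ≈ -0.010101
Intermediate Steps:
z(L) = 9 + 2*L (z(L) = 2*L + 9 = 9 + 2*L)
1/(z(-100) + a(-2)) = 1/((9 + 2*(-100)) + 92) = 1/((9 - 200) + 92) = 1/(-191 + 92) = 1/(-99) = -1/99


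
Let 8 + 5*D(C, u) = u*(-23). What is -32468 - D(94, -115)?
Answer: -164977/5 ≈ -32995.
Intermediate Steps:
D(C, u) = -8/5 - 23*u/5 (D(C, u) = -8/5 + (u*(-23))/5 = -8/5 + (-23*u)/5 = -8/5 - 23*u/5)
-32468 - D(94, -115) = -32468 - (-8/5 - 23/5*(-115)) = -32468 - (-8/5 + 529) = -32468 - 1*2637/5 = -32468 - 2637/5 = -164977/5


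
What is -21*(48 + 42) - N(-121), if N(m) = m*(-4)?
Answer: -2374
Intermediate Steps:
N(m) = -4*m
-21*(48 + 42) - N(-121) = -21*(48 + 42) - (-4)*(-121) = -21*90 - 1*484 = -1890 - 484 = -2374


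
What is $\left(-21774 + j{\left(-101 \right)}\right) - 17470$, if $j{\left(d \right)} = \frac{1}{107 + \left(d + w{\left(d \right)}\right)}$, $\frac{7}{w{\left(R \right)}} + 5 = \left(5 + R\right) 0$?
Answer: $- \frac{902607}{23} \approx -39244.0$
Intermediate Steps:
$w{\left(R \right)} = - \frac{7}{5}$ ($w{\left(R \right)} = \frac{7}{-5 + \left(5 + R\right) 0} = \frac{7}{-5 + 0} = \frac{7}{-5} = 7 \left(- \frac{1}{5}\right) = - \frac{7}{5}$)
$j{\left(d \right)} = \frac{1}{\frac{528}{5} + d}$ ($j{\left(d \right)} = \frac{1}{107 + \left(d - \frac{7}{5}\right)} = \frac{1}{107 + \left(- \frac{7}{5} + d\right)} = \frac{1}{\frac{528}{5} + d}$)
$\left(-21774 + j{\left(-101 \right)}\right) - 17470 = \left(-21774 + \frac{5}{528 + 5 \left(-101\right)}\right) - 17470 = \left(-21774 + \frac{5}{528 - 505}\right) - 17470 = \left(-21774 + \frac{5}{23}\right) - 17470 = - \frac{500797}{23} - 17470 = - \frac{902607}{23}$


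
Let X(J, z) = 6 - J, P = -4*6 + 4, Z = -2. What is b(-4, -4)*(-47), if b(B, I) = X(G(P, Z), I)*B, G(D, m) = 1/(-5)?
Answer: 5828/5 ≈ 1165.6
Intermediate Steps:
P = -20 (P = -24 + 4 = -20)
G(D, m) = -⅕
b(B, I) = 31*B/5 (b(B, I) = (6 - 1*(-⅕))*B = (6 + ⅕)*B = 31*B/5)
b(-4, -4)*(-47) = ((31/5)*(-4))*(-47) = -124/5*(-47) = 5828/5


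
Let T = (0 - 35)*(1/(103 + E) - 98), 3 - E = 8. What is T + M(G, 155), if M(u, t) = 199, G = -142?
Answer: 50801/14 ≈ 3628.6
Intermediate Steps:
E = -5 (E = 3 - 1*8 = 3 - 8 = -5)
T = 48015/14 (T = (0 - 35)*(1/(103 - 5) - 98) = -35*(1/98 - 98) = -35*(-9603/98) = 48015/14 ≈ 3429.6)
T + M(G, 155) = 48015/14 + 199 = 50801/14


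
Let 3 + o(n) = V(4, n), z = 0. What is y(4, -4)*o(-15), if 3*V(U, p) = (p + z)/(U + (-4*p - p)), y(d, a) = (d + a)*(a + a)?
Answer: 0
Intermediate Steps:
y(d, a) = 2*a*(a + d) (y(d, a) = (a + d)*(2*a) = 2*a*(a + d))
V(U, p) = p/(3*(U - 5*p)) (V(U, p) = ((p + 0)/(U + (-4*p - p)))/3 = (p/(U - 5*p))/3 = p/(3*(U - 5*p)))
o(n) = -3 + n/(3*(4 - 5*n))
y(4, -4)*o(-15) = (2*(-4)*(-4 + 4))*(2*(18 - 23*(-15))/(3*(-4 + 5*(-15)))) = (2*(-4)*0)*(2*(18 + 345)/(3*(-4 - 75))) = 0*((2/3)*363/(-79)) = 0*((2/3)*(-1/79)*363) = 0*(-242/79) = 0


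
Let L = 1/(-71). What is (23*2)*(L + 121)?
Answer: 395140/71 ≈ 5565.4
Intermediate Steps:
L = -1/71 ≈ -0.014085
(23*2)*(L + 121) = (23*2)*(-1/71 + 121) = 46*(8590/71) = 395140/71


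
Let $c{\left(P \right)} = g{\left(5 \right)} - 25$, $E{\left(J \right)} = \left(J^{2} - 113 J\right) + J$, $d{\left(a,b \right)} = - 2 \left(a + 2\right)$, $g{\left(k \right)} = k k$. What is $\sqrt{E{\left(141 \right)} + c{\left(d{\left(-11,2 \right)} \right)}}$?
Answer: $\sqrt{4089} \approx 63.945$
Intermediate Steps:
$g{\left(k \right)} = k^{2}$
$d{\left(a,b \right)} = -4 - 2 a$ ($d{\left(a,b \right)} = - 2 \left(2 + a\right) = -4 - 2 a$)
$E{\left(J \right)} = J^{2} - 112 J$
$c{\left(P \right)} = 0$ ($c{\left(P \right)} = 5^{2} - 25 = 25 - 25 = 0$)
$\sqrt{E{\left(141 \right)} + c{\left(d{\left(-11,2 \right)} \right)}} = \sqrt{141 \left(-112 + 141\right) + 0} = \sqrt{141 \cdot 29 + 0} = \sqrt{4089 + 0} = \sqrt{4089}$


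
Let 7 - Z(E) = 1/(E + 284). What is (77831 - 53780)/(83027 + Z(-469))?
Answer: 4449435/15361291 ≈ 0.28965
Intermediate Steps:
Z(E) = 7 - 1/(284 + E) (Z(E) = 7 - 1/(E + 284) = 7 - 1/(284 + E))
(77831 - 53780)/(83027 + Z(-469)) = (77831 - 53780)/(83027 + (1987 + 7*(-469))/(284 - 469)) = 24051/(83027 + (1987 - 3283)/(-185)) = 24051/(83027 - 1/185*(-1296)) = 24051/(83027 + 1296/185) = 24051/(15361291/185) = 24051*(185/15361291) = 4449435/15361291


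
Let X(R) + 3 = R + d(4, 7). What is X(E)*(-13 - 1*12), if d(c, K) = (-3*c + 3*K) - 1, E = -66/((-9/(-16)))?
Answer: 8425/3 ≈ 2808.3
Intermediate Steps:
E = -352/3 (E = -66/((-9*(-1/16))) = -66/9/16 = -66*16/9 = -352/3 ≈ -117.33)
d(c, K) = -1 - 3*c + 3*K
X(R) = 5 + R (X(R) = -3 + (R + (-1 - 3*4 + 3*7)) = -3 + (R + (-1 - 12 + 21)) = -3 + (R + 8) = -3 + (8 + R) = 5 + R)
X(E)*(-13 - 1*12) = (5 - 352/3)*(-13 - 1*12) = -337*(-13 - 12)/3 = -337/3*(-25) = 8425/3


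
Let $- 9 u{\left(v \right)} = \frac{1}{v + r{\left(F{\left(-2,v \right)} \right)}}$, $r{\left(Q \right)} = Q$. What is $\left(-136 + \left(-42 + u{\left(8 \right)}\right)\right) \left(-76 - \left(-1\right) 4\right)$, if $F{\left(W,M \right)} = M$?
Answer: $\frac{25633}{2} \approx 12817.0$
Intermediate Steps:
$u{\left(v \right)} = - \frac{1}{18 v}$ ($u{\left(v \right)} = - \frac{1}{9 \left(v + v\right)} = - \frac{1}{9 \cdot 2 v} = - \frac{\frac{1}{2} \frac{1}{v}}{9} = - \frac{1}{18 v}$)
$\left(-136 + \left(-42 + u{\left(8 \right)}\right)\right) \left(-76 - \left(-1\right) 4\right) = \left(-136 - \left(42 + \frac{1}{18 \cdot 8}\right)\right) \left(-76 - \left(-1\right) 4\right) = \left(-136 - \frac{6049}{144}\right) \left(-76 - -4\right) = \left(-136 - \frac{6049}{144}\right) \left(-76 + 4\right) = \left(-136 - \frac{6049}{144}\right) \left(-72\right) = \left(- \frac{25633}{144}\right) \left(-72\right) = \frac{25633}{2}$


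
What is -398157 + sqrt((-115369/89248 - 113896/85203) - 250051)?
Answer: -398157 + 11*I*sqrt(829835592890240947754)/633683112 ≈ -3.9816e+5 + 500.05*I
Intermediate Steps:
-398157 + sqrt((-115369/89248 - 113896/85203) - 250051) = -398157 + sqrt(-19994775115/7604197344 - 250051) = -398157 + sqrt(-1901457144839659/7604197344) = -398157 + 11*I*sqrt(829835592890240947754)/633683112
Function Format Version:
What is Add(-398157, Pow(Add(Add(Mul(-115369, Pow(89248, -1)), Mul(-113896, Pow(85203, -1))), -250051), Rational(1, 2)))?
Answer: Add(-398157, Mul(Rational(11, 633683112), I, Pow(829835592890240947754, Rational(1, 2)))) ≈ Add(-3.9816e+5, Mul(500.05, I))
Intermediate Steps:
Add(-398157, Pow(Add(Add(Mul(-115369, Pow(89248, -1)), Mul(-113896, Pow(85203, -1))), -250051), Rational(1, 2))) = Add(-398157, Pow(Add(Add(Mul(-115369, Rational(1, 89248)), Mul(-113896, Rational(1, 85203))), -250051), Rational(1, 2))) = Add(-398157, Pow(Add(Add(Rational(-115369, 89248), Rational(-113896, 85203)), -250051), Rational(1, 2))) = Add(-398157, Pow(Add(Rational(-19994775115, 7604197344), -250051), Rational(1, 2))) = Add(-398157, Pow(Rational(-1901457144839659, 7604197344), Rational(1, 2))) = Add(-398157, Mul(Rational(11, 633683112), I, Pow(829835592890240947754, Rational(1, 2))))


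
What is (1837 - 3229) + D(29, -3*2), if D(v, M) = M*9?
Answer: -1446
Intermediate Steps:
D(v, M) = 9*M
(1837 - 3229) + D(29, -3*2) = (1837 - 3229) + 9*(-3*2) = -1392 + 9*(-6) = -1392 - 54 = -1446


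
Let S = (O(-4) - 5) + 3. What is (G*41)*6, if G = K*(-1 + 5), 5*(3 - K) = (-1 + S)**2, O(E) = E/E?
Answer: 10824/5 ≈ 2164.8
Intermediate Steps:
O(E) = 1
S = -1 (S = (1 - 5) + 3 = -4 + 3 = -1)
K = 11/5 (K = 3 - (-1 - 1)**2/5 = 3 - 1/5*(-2)**2 = 3 - 1/5*4 = 3 - 4/5 = 11/5 ≈ 2.2000)
G = 44/5 (G = 11*(-1 + 5)/5 = (11/5)*4 = 44/5 ≈ 8.8000)
(G*41)*6 = ((44/5)*41)*6 = (1804/5)*6 = 10824/5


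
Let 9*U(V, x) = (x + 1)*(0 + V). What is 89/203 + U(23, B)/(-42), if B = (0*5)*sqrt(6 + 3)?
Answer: 4139/10962 ≈ 0.37758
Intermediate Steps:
B = 0 (B = 0*sqrt(9) = 0*3 = 0)
U(V, x) = V*(1 + x)/9 (U(V, x) = ((x + 1)*(0 + V))/9 = ((1 + x)*V)/9 = (V*(1 + x))/9 = V*(1 + x)/9)
89/203 + U(23, B)/(-42) = 89/203 + ((1/9)*23*(1 + 0))/(-42) = 89*(1/203) + ((1/9)*23*1)*(-1/42) = 89/203 + (23/9)*(-1/42) = 89/203 - 23/378 = 4139/10962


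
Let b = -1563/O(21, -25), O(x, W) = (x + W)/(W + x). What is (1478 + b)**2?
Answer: 7225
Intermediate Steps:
O(x, W) = 1 (O(x, W) = (W + x)/(W + x) = 1)
b = -1563 (b = -1563/1 = -1563*1 = -1563)
(1478 + b)**2 = (1478 - 1563)**2 = (-85)**2 = 7225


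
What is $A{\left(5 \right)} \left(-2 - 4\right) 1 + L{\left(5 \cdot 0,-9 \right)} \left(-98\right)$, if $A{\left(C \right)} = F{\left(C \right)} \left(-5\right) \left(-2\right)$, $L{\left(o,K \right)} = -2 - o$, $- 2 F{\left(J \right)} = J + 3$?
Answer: $436$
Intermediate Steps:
$F{\left(J \right)} = - \frac{3}{2} - \frac{J}{2}$ ($F{\left(J \right)} = - \frac{J + 3}{2} = - \frac{3 + J}{2} = - \frac{3}{2} - \frac{J}{2}$)
$A{\left(C \right)} = -15 - 5 C$ ($A{\left(C \right)} = \left(- \frac{3}{2} - \frac{C}{2}\right) \left(-5\right) \left(-2\right) = \left(\frac{15}{2} + \frac{5 C}{2}\right) \left(-2\right) = -15 - 5 C$)
$A{\left(5 \right)} \left(-2 - 4\right) 1 + L{\left(5 \cdot 0,-9 \right)} \left(-98\right) = \left(-15 - 25\right) \left(-2 - 4\right) 1 + \left(-2 - 5 \cdot 0\right) \left(-98\right) = \left(-15 - 25\right) \left(-2 - 4\right) 1 + \left(-2 - 0\right) \left(-98\right) = \left(-40\right) \left(-6\right) 1 + \left(-2 + 0\right) \left(-98\right) = 240 \cdot 1 - -196 = 240 + 196 = 436$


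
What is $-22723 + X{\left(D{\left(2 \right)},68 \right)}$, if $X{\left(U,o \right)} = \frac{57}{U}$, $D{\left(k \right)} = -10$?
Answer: $- \frac{227287}{10} \approx -22729.0$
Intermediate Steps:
$-22723 + X{\left(D{\left(2 \right)},68 \right)} = -22723 + \frac{57}{-10} = -22723 + 57 \left(- \frac{1}{10}\right) = -22723 - \frac{57}{10} = - \frac{227287}{10}$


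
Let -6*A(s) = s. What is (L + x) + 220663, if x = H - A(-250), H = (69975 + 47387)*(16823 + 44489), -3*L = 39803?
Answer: 21587718893/3 ≈ 7.1959e+9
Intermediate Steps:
L = -39803/3 (L = -⅓*39803 = -39803/3 ≈ -13268.)
A(s) = -s/6
H = 7195698944 (H = 117362*61312 = 7195698944)
x = 21587096707/3 (x = 7195698944 - (-1)*(-250)/6 = 7195698944 - 1*125/3 = 7195698944 - 125/3 = 21587096707/3 ≈ 7.1957e+9)
(L + x) + 220663 = (-39803/3 + 21587096707/3) + 220663 = 21587056904/3 + 220663 = 21587718893/3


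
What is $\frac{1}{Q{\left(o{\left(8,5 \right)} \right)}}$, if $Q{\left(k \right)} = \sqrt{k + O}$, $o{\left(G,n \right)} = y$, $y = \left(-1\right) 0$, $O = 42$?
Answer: $\frac{\sqrt{42}}{42} \approx 0.1543$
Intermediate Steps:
$y = 0$
$o{\left(G,n \right)} = 0$
$Q{\left(k \right)} = \sqrt{42 + k}$ ($Q{\left(k \right)} = \sqrt{k + 42} = \sqrt{42 + k}$)
$\frac{1}{Q{\left(o{\left(8,5 \right)} \right)}} = \frac{1}{\sqrt{42 + 0}} = \frac{1}{\sqrt{42}} = \frac{\sqrt{42}}{42}$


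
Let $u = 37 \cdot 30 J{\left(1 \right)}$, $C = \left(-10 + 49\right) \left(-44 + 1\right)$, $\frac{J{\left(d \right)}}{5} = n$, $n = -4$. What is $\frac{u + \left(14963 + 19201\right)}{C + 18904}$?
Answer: $\frac{11964}{17227} \approx 0.69449$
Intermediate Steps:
$J{\left(d \right)} = -20$ ($J{\left(d \right)} = 5 \left(-4\right) = -20$)
$C = -1677$ ($C = 39 \left(-43\right) = -1677$)
$u = -22200$ ($u = 37 \cdot 30 \left(-20\right) = 1110 \left(-20\right) = -22200$)
$\frac{u + \left(14963 + 19201\right)}{C + 18904} = \frac{-22200 + \left(14963 + 19201\right)}{-1677 + 18904} = \frac{-22200 + 34164}{17227} = 11964 \cdot \frac{1}{17227} = \frac{11964}{17227}$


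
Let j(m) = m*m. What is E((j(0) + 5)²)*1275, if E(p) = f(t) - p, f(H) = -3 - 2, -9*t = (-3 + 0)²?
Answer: -38250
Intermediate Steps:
t = -1 (t = -(-3 + 0)²/9 = -⅑*(-3)² = -⅑*9 = -1)
f(H) = -5
j(m) = m²
E(p) = -5 - p
E((j(0) + 5)²)*1275 = (-5 - (0² + 5)²)*1275 = (-5 - (0 + 5)²)*1275 = (-5 - 1*5²)*1275 = (-5 - 1*25)*1275 = (-5 - 25)*1275 = -30*1275 = -38250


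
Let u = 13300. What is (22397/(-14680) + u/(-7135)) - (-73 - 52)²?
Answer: -327389134319/20948360 ≈ -15628.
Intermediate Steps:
(22397/(-14680) + u/(-7135)) - (-73 - 52)² = (22397/(-14680) + 13300/(-7135)) - (-73 - 52)² = (22397*(-1/14680) + 13300*(-1/7135)) - 1*(-125)² = (-22397/14680 - 2660/1427) - 1*15625 = -71009319/20948360 - 15625 = -327389134319/20948360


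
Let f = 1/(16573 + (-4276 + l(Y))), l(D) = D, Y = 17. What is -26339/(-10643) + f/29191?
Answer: 9467763587829/3825711217282 ≈ 2.4748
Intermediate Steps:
f = 1/12314 (f = 1/(16573 + (-4276 + 17)) = 1/(16573 - 4259) = 1/12314 ≈ 8.1208e-5)
-26339/(-10643) + f/29191 = -26339/(-10643) + (1/12314)/29191 = -26339*(-1/10643) + (1/12314)*(1/29191) = 26339/10643 + 1/359457974 = 9467763587829/3825711217282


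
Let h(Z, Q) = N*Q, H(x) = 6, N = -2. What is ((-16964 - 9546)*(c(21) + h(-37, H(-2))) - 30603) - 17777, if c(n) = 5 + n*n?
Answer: -11553720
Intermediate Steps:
h(Z, Q) = -2*Q
c(n) = 5 + n²
((-16964 - 9546)*(c(21) + h(-37, H(-2))) - 30603) - 17777 = ((-16964 - 9546)*((5 + 21²) - 2*6) - 30603) - 17777 = (-26510*((5 + 441) - 12) - 30603) - 17777 = (-26510*(446 - 12) - 30603) - 17777 = (-26510*434 - 30603) - 17777 = (-11505340 - 30603) - 17777 = -11535943 - 17777 = -11553720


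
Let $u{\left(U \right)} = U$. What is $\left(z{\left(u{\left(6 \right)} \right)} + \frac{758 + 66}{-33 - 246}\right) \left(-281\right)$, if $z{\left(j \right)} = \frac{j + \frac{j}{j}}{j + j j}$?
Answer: $\frac{436955}{558} \approx 783.07$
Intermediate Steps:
$z{\left(j \right)} = \frac{1 + j}{j + j^{2}}$ ($z{\left(j \right)} = \frac{j + 1}{j + j^{2}} = \frac{1 + j}{j + j^{2}}$)
$\left(z{\left(u{\left(6 \right)} \right)} + \frac{758 + 66}{-33 - 246}\right) \left(-281\right) = \left(\frac{1}{6} + \frac{758 + 66}{-33 - 246}\right) \left(-281\right) = \left(\frac{1}{6} + \frac{824}{-279}\right) \left(-281\right) = \left(\frac{1}{6} + 824 \left(- \frac{1}{279}\right)\right) \left(-281\right) = \left(\frac{1}{6} - \frac{824}{279}\right) \left(-281\right) = \left(- \frac{1555}{558}\right) \left(-281\right) = \frac{436955}{558}$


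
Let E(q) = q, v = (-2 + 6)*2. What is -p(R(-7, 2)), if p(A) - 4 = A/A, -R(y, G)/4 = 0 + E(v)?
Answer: -5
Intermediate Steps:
v = 8 (v = 4*2 = 8)
R(y, G) = -32 (R(y, G) = -4*(0 + 8) = -4*8 = -32)
p(A) = 5 (p(A) = 4 + A/A = 4 + 1 = 5)
-p(R(-7, 2)) = -1*5 = -5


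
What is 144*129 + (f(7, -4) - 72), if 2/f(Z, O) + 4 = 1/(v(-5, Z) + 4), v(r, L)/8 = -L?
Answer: 3867232/209 ≈ 18504.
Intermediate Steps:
v(r, L) = -8*L (v(r, L) = 8*(-L) = -8*L)
f(Z, O) = 2/(-4 + 1/(4 - 8*Z)) (f(Z, O) = 2/(-4 + 1/(-8*Z + 4)) = 2/(-4 + 1/(4 - 8*Z)))
144*129 + (f(7, -4) - 72) = 144*129 + (8*(-1 + 2*7)/(15 - 32*7) - 72) = 18576 + (8*(-1 + 14)/(15 - 224) - 72) = 18576 + (8*13/(-209) - 72) = 18576 + (8*(-1/209)*13 - 72) = 18576 + (-104/209 - 72) = 18576 - 15152/209 = 3867232/209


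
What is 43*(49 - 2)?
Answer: 2021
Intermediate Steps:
43*(49 - 2) = 43*47 = 2021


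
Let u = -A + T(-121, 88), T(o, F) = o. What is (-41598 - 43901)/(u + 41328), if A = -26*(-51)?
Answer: -85499/39881 ≈ -2.1439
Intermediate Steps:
A = 1326
u = -1447 (u = -1*1326 - 121 = -1326 - 121 = -1447)
(-41598 - 43901)/(u + 41328) = (-41598 - 43901)/(-1447 + 41328) = -85499/39881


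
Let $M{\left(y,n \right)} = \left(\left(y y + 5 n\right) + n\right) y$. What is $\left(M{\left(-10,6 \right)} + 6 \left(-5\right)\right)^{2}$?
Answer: $1932100$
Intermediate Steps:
$M{\left(y,n \right)} = y \left(y^{2} + 6 n\right)$ ($M{\left(y,n \right)} = \left(\left(y^{2} + 5 n\right) + n\right) y = \left(y^{2} + 6 n\right) y = y \left(y^{2} + 6 n\right)$)
$\left(M{\left(-10,6 \right)} + 6 \left(-5\right)\right)^{2} = \left(- 10 \left(\left(-10\right)^{2} + 6 \cdot 6\right) + 6 \left(-5\right)\right)^{2} = \left(- 10 \left(100 + 36\right) - 30\right)^{2} = \left(\left(-10\right) 136 - 30\right)^{2} = \left(-1360 - 30\right)^{2} = \left(-1390\right)^{2} = 1932100$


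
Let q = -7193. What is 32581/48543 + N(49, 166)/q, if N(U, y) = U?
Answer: 231976526/349169799 ≈ 0.66437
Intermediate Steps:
32581/48543 + N(49, 166)/q = 32581/48543 + 49/(-7193) = 32581*(1/48543) + 49*(-1/7193) = 32581/48543 - 49/7193 = 231976526/349169799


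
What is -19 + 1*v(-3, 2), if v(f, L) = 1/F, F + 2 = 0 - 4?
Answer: -115/6 ≈ -19.167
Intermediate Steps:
F = -6 (F = -2 + (0 - 4) = -2 - 4 = -6)
v(f, L) = -1/6 (v(f, L) = 1/(-6) = -1/6)
-19 + 1*v(-3, 2) = -19 + 1*(-1/6) = -19 - 1/6 = -115/6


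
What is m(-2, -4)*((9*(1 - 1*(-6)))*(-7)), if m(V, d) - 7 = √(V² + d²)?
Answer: -3087 - 882*√5 ≈ -5059.2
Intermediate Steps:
m(V, d) = 7 + √(V² + d²)
m(-2, -4)*((9*(1 - 1*(-6)))*(-7)) = (7 + √((-2)² + (-4)²))*((9*(1 - 1*(-6)))*(-7)) = (7 + √(4 + 16))*((9*(1 + 6))*(-7)) = (7 + √20)*((9*7)*(-7)) = (7 + 2*√5)*(63*(-7)) = (7 + 2*√5)*(-441) = -3087 - 882*√5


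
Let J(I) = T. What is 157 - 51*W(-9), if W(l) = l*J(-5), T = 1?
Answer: 616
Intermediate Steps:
J(I) = 1
W(l) = l (W(l) = l*1 = l)
157 - 51*W(-9) = 157 - 51*(-9) = 157 + 459 = 616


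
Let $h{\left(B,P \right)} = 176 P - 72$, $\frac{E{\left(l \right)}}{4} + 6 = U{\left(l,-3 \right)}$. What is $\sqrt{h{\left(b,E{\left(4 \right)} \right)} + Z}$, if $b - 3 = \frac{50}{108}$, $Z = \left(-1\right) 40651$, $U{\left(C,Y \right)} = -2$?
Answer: $i \sqrt{46355} \approx 215.3 i$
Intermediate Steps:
$E{\left(l \right)} = -32$ ($E{\left(l \right)} = -24 + 4 \left(-2\right) = -24 - 8 = -32$)
$Z = -40651$
$b = \frac{187}{54}$ ($b = 3 + \frac{50}{108} = 3 + 50 \cdot \frac{1}{108} = 3 + \frac{25}{54} = \frac{187}{54} \approx 3.463$)
$h{\left(B,P \right)} = -72 + 176 P$
$\sqrt{h{\left(b,E{\left(4 \right)} \right)} + Z} = \sqrt{\left(-72 + 176 \left(-32\right)\right) - 40651} = \sqrt{\left(-72 - 5632\right) - 40651} = \sqrt{-5704 - 40651} = \sqrt{-46355} = i \sqrt{46355}$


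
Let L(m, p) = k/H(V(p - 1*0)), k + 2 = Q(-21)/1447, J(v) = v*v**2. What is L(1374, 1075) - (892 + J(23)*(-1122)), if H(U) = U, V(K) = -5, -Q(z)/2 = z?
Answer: 98761240122/7235 ≈ 1.3650e+7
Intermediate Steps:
Q(z) = -2*z
J(v) = v**3
k = -2852/1447 (k = -2 - 2*(-21)/1447 = -2 + 42*(1/1447) = -2 + 42/1447 = -2852/1447 ≈ -1.9710)
L(m, p) = 2852/7235 (L(m, p) = -2852/1447/(-5) = -2852/1447*(-1/5) = 2852/7235)
L(1374, 1075) - (892 + J(23)*(-1122)) = 2852/7235 - (892 + 23**3*(-1122)) = 2852/7235 - (892 + 12167*(-1122)) = 2852/7235 - (892 - 13651374) = 2852/7235 - 1*(-13650482) = 2852/7235 + 13650482 = 98761240122/7235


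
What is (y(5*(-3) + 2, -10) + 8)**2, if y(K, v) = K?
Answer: 25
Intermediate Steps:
(y(5*(-3) + 2, -10) + 8)**2 = ((5*(-3) + 2) + 8)**2 = ((-15 + 2) + 8)**2 = (-13 + 8)**2 = (-5)**2 = 25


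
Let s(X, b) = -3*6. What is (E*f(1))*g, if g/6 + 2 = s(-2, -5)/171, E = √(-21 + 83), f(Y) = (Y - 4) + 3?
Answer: 0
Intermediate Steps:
f(Y) = -1 + Y (f(Y) = (-4 + Y) + 3 = -1 + Y)
E = √62 ≈ 7.8740
s(X, b) = -18
g = -240/19 (g = -12 + 6*(-18/171) = -12 + 6*(-18*1/171) = -12 + 6*(-2/19) = -12 - 12/19 = -240/19 ≈ -12.632)
(E*f(1))*g = (√62*(-1 + 1))*(-240/19) = (√62*0)*(-240/19) = 0*(-240/19) = 0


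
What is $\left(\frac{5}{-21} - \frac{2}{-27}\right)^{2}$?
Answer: $\frac{961}{35721} \approx 0.026903$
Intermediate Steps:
$\left(\frac{5}{-21} - \frac{2}{-27}\right)^{2} = \left(5 \left(- \frac{1}{21}\right) - - \frac{2}{27}\right)^{2} = \left(- \frac{5}{21} + \frac{2}{27}\right)^{2} = \left(- \frac{31}{189}\right)^{2} = \frac{961}{35721}$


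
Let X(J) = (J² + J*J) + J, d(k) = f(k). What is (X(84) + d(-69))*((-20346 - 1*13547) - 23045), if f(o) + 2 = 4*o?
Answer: -792463084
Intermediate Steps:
f(o) = -2 + 4*o
d(k) = -2 + 4*k
X(J) = J + 2*J² (X(J) = (J² + J²) + J = 2*J² + J = J + 2*J²)
(X(84) + d(-69))*((-20346 - 1*13547) - 23045) = (84*(1 + 2*84) + (-2 + 4*(-69)))*((-20346 - 1*13547) - 23045) = (84*(1 + 168) + (-2 - 276))*((-20346 - 13547) - 23045) = (84*169 - 278)*(-33893 - 23045) = (14196 - 278)*(-56938) = 13918*(-56938) = -792463084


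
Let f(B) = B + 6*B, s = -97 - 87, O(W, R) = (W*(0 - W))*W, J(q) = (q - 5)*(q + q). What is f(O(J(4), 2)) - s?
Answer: 3768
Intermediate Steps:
J(q) = 2*q*(-5 + q) (J(q) = (-5 + q)*(2*q) = 2*q*(-5 + q))
O(W, R) = -W³ (O(W, R) = (W*(-W))*W = (-W²)*W = -W³)
s = -184
f(B) = 7*B
f(O(J(4), 2)) - s = 7*(-(2*4*(-5 + 4))³) - 1*(-184) = 7*(-(2*4*(-1))³) + 184 = 7*(-1*(-8)³) + 184 = 7*(-1*(-512)) + 184 = 7*512 + 184 = 3584 + 184 = 3768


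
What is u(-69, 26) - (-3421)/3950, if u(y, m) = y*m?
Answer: -7082879/3950 ≈ -1793.1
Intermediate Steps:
u(y, m) = m*y
u(-69, 26) - (-3421)/3950 = 26*(-69) - (-3421)/3950 = -1794 - (-3421)/3950 = -1794 - 1*(-3421/3950) = -1794 + 3421/3950 = -7082879/3950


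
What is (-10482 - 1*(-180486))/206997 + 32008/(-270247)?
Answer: 13105837004/18646772753 ≈ 0.70285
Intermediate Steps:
(-10482 - 1*(-180486))/206997 + 32008/(-270247) = (-10482 + 180486)*(1/206997) + 32008*(-1/270247) = 170004*(1/206997) - 32008/270247 = 56668/68999 - 32008/270247 = 13105837004/18646772753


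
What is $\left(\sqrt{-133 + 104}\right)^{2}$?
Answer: $-29$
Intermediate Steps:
$\left(\sqrt{-133 + 104}\right)^{2} = \left(\sqrt{-29}\right)^{2} = \left(i \sqrt{29}\right)^{2} = -29$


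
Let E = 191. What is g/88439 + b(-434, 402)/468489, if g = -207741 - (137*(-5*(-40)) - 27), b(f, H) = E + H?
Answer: -110095878419/41432698671 ≈ -2.6572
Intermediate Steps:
b(f, H) = 191 + H
g = -235114 (g = -207741 - (137*200 - 27) = -207741 - (27400 - 27) = -207741 - 1*27373 = -207741 - 27373 = -235114)
g/88439 + b(-434, 402)/468489 = -235114/88439 + (191 + 402)/468489 = -235114*1/88439 + 593*(1/468489) = -235114/88439 + 593/468489 = -110095878419/41432698671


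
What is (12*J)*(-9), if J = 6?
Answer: -648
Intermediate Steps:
(12*J)*(-9) = (12*6)*(-9) = 72*(-9) = -648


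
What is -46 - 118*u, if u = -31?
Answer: 3612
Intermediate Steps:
-46 - 118*u = -46 - 118*(-31) = -46 + 3658 = 3612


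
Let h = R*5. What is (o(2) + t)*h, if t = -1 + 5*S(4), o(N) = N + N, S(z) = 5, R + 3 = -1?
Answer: -560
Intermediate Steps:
R = -4 (R = -3 - 1 = -4)
o(N) = 2*N
h = -20 (h = -4*5 = -20)
t = 24 (t = -1 + 5*5 = -1 + 25 = 24)
(o(2) + t)*h = (2*2 + 24)*(-20) = (4 + 24)*(-20) = 28*(-20) = -560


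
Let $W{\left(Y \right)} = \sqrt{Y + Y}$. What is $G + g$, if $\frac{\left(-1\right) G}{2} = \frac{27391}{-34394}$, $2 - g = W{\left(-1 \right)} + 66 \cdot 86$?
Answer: $- \frac{97548387}{17197} - i \sqrt{2} \approx -5672.4 - 1.4142 i$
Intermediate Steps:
$W{\left(Y \right)} = \sqrt{2} \sqrt{Y}$ ($W{\left(Y \right)} = \sqrt{2 Y} = \sqrt{2} \sqrt{Y}$)
$g = -5674 - i \sqrt{2}$ ($g = 2 - \left(\sqrt{2} \sqrt{-1} + 66 \cdot 86\right) = 2 - \left(\sqrt{2} i + 5676\right) = 2 - \left(i \sqrt{2} + 5676\right) = 2 - \left(5676 + i \sqrt{2}\right) = -5674 - i \sqrt{2} \approx -5674.0 - 1.4142 i$)
$G = \frac{27391}{17197}$ ($G = - 2 \frac{27391}{-34394} = - 2 \cdot 27391 \left(- \frac{1}{34394}\right) = \left(-2\right) \left(- \frac{27391}{34394}\right) = \frac{27391}{17197} \approx 1.5928$)
$G + g = \frac{27391}{17197} - \left(5674 + i \sqrt{2}\right) = - \frac{97548387}{17197} - i \sqrt{2}$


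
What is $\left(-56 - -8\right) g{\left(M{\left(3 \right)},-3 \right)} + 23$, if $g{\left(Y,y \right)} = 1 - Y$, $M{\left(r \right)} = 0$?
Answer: $-25$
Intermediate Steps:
$\left(-56 - -8\right) g{\left(M{\left(3 \right)},-3 \right)} + 23 = \left(-56 - -8\right) \left(1 - 0\right) + 23 = \left(-56 + 8\right) \left(1 + 0\right) + 23 = \left(-48\right) 1 + 23 = -48 + 23 = -25$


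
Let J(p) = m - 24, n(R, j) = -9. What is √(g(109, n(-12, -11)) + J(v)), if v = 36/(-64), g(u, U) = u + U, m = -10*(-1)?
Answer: √86 ≈ 9.2736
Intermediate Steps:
m = 10
g(u, U) = U + u
v = -9/16 (v = 36*(-1/64) = -9/16 ≈ -0.56250)
J(p) = -14 (J(p) = 10 - 24 = -14)
√(g(109, n(-12, -11)) + J(v)) = √((-9 + 109) - 14) = √(100 - 14) = √86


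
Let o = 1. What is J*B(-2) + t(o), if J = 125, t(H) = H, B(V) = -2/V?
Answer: 126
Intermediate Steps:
J*B(-2) + t(o) = 125*(-2/(-2)) + 1 = 125*(-2*(-½)) + 1 = 125*1 + 1 = 125 + 1 = 126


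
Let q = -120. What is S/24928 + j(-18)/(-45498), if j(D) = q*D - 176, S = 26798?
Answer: 292449563/283543536 ≈ 1.0314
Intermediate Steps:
j(D) = -176 - 120*D (j(D) = -120*D - 176 = -176 - 120*D)
S/24928 + j(-18)/(-45498) = 26798/24928 + (-176 - 120*(-18))/(-45498) = 26798*(1/24928) + (-176 + 2160)*(-1/45498) = 13399/12464 + 1984*(-1/45498) = 13399/12464 - 992/22749 = 292449563/283543536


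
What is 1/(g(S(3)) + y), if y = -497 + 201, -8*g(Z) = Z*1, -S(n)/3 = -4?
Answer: -2/595 ≈ -0.0033613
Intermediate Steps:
S(n) = 12 (S(n) = -3*(-4) = 12)
g(Z) = -Z/8
y = -296
1/(g(S(3)) + y) = 1/(-1/8*12 - 296) = 1/(-3/2 - 296) = 1/(-595/2) = -2/595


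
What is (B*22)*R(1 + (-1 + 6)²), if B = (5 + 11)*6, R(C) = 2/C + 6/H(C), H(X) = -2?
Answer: -80256/13 ≈ -6173.5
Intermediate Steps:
R(C) = -3 + 2/C (R(C) = 2/C + 6/(-2) = 2/C + 6*(-½) = 2/C - 3 = -3 + 2/C)
B = 96 (B = 16*6 = 96)
(B*22)*R(1 + (-1 + 6)²) = (96*22)*(-3 + 2/(1 + (-1 + 6)²)) = 2112*(-3 + 2/(1 + 5²)) = 2112*(-3 + 2/(1 + 25)) = 2112*(-3 + 2/26) = 2112*(-3 + 2*(1/26)) = 2112*(-3 + 1/13) = 2112*(-38/13) = -80256/13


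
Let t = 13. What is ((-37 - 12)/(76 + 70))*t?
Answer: -637/146 ≈ -4.3630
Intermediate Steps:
((-37 - 12)/(76 + 70))*t = ((-37 - 12)/(76 + 70))*13 = -49/146*13 = -637/146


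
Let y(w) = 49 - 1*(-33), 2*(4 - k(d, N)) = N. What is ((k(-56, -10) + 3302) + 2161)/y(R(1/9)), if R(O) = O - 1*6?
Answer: 2736/41 ≈ 66.732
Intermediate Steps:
k(d, N) = 4 - N/2
R(O) = -6 + O (R(O) = O - 6 = -6 + O)
y(w) = 82 (y(w) = 49 + 33 = 82)
((k(-56, -10) + 3302) + 2161)/y(R(1/9)) = (((4 - 1/2*(-10)) + 3302) + 2161)/82 = (((4 + 5) + 3302) + 2161)*(1/82) = ((9 + 3302) + 2161)*(1/82) = (3311 + 2161)*(1/82) = 5472*(1/82) = 2736/41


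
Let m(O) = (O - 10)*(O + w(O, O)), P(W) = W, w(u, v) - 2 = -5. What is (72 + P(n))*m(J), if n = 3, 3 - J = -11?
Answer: 3300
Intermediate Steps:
w(u, v) = -3 (w(u, v) = 2 - 5 = -3)
J = 14 (J = 3 - 1*(-11) = 3 + 11 = 14)
m(O) = (-10 + O)*(-3 + O) (m(O) = (O - 10)*(O - 3) = (-10 + O)*(-3 + O))
(72 + P(n))*m(J) = (72 + 3)*(30 + 14² - 13*14) = 75*(30 + 196 - 182) = 75*44 = 3300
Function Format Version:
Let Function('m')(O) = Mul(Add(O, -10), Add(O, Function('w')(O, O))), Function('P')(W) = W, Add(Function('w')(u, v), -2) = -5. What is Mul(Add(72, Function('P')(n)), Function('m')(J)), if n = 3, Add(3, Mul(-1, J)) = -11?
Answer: 3300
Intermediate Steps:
Function('w')(u, v) = -3 (Function('w')(u, v) = Add(2, -5) = -3)
J = 14 (J = Add(3, Mul(-1, -11)) = Add(3, 11) = 14)
Function('m')(O) = Mul(Add(-10, O), Add(-3, O)) (Function('m')(O) = Mul(Add(O, -10), Add(O, -3)) = Mul(Add(-10, O), Add(-3, O)))
Mul(Add(72, Function('P')(n)), Function('m')(J)) = Mul(Add(72, 3), Add(30, Pow(14, 2), Mul(-13, 14))) = Mul(75, Add(30, 196, -182)) = Mul(75, 44) = 3300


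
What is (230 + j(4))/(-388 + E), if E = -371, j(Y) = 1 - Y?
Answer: -227/759 ≈ -0.29908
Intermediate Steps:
(230 + j(4))/(-388 + E) = (230 + (1 - 1*4))/(-388 - 371) = (230 + (1 - 4))/(-759) = (230 - 3)*(-1/759) = 227*(-1/759) = -227/759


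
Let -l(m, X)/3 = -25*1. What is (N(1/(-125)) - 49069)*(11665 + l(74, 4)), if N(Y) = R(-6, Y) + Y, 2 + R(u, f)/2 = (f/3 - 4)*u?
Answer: -14388830456/25 ≈ -5.7555e+8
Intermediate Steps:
R(u, f) = -4 + 2*u*(-4 + f/3) (R(u, f) = -4 + 2*((f/3 - 4)*u) = -4 + 2*((-4 + f/3)*u) = -4 + 2*(u*(-4 + f/3)) = -4 + 2*u*(-4 + f/3))
l(m, X) = 75 (l(m, X) = -(-75) = -3*(-25) = 75)
N(Y) = 44 - 3*Y (N(Y) = (-4 - 8*(-6) + (⅔)*Y*(-6)) + Y = (-4 + 48 - 4*Y) + Y = (44 - 4*Y) + Y = 44 - 3*Y)
(N(1/(-125)) - 49069)*(11665 + l(74, 4)) = ((44 - 3/(-125)) - 49069)*(11665 + 75) = ((44 - 3*(-1/125)) - 49069)*11740 = ((44 + 3/125) - 49069)*11740 = (5503/125 - 49069)*11740 = -6128122/125*11740 = -14388830456/25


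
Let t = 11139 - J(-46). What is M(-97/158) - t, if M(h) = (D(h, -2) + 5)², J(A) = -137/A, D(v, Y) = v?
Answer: -6382946147/574172 ≈ -11117.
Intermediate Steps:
M(h) = (5 + h)² (M(h) = (h + 5)² = (5 + h)²)
t = 512257/46 (t = 11139 - (-137)/(-46) = 11139 - (-137)*(-1)/46 = 11139 - 1*137/46 = 11139 - 137/46 = 512257/46 ≈ 11136.)
M(-97/158) - t = (5 - 97/158)² - 1*512257/46 = (5 - 97*1/158)² - 512257/46 = (5 - 97/158)² - 512257/46 = (693/158)² - 512257/46 = 480249/24964 - 512257/46 = -6382946147/574172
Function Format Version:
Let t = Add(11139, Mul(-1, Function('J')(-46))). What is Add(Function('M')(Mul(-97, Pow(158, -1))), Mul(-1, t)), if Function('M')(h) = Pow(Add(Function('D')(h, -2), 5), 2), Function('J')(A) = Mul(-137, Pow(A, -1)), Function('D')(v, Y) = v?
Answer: Rational(-6382946147, 574172) ≈ -11117.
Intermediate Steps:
Function('M')(h) = Pow(Add(5, h), 2) (Function('M')(h) = Pow(Add(h, 5), 2) = Pow(Add(5, h), 2))
t = Rational(512257, 46) (t = Add(11139, Mul(-1, Mul(-137, Pow(-46, -1)))) = Add(11139, Mul(-1, Mul(-137, Rational(-1, 46)))) = Add(11139, Mul(-1, Rational(137, 46))) = Add(11139, Rational(-137, 46)) = Rational(512257, 46) ≈ 11136.)
Add(Function('M')(Mul(-97, Pow(158, -1))), Mul(-1, t)) = Add(Pow(Add(5, Mul(-97, Pow(158, -1))), 2), Mul(-1, Rational(512257, 46))) = Add(Pow(Add(5, Mul(-97, Rational(1, 158))), 2), Rational(-512257, 46)) = Add(Pow(Add(5, Rational(-97, 158)), 2), Rational(-512257, 46)) = Add(Pow(Rational(693, 158), 2), Rational(-512257, 46)) = Add(Rational(480249, 24964), Rational(-512257, 46)) = Rational(-6382946147, 574172)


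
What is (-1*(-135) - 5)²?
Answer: 16900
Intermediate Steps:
(-1*(-135) - 5)² = (135 - 5)² = 130² = 16900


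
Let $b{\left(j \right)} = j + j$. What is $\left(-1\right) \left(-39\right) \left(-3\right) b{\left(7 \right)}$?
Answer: $-1638$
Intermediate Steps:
$b{\left(j \right)} = 2 j$
$\left(-1\right) \left(-39\right) \left(-3\right) b{\left(7 \right)} = \left(-1\right) \left(-39\right) \left(-3\right) 2 \cdot 7 = 39 \left(-3\right) 14 = \left(-117\right) 14 = -1638$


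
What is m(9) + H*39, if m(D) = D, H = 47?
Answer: 1842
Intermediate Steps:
m(9) + H*39 = 9 + 47*39 = 9 + 1833 = 1842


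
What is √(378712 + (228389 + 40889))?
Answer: √647990 ≈ 804.98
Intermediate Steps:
√(378712 + (228389 + 40889)) = √(378712 + 269278) = √647990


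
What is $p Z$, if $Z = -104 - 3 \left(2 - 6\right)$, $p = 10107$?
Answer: $-929844$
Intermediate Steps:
$Z = -92$ ($Z = -104 - 3 \left(-4\right) = -104 - -12 = -104 + 12 = -92$)
$p Z = 10107 \left(-92\right) = -929844$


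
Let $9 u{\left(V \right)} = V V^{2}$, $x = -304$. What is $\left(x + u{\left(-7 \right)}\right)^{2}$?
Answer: $\frac{9480241}{81} \approx 1.1704 \cdot 10^{5}$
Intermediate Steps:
$u{\left(V \right)} = \frac{V^{3}}{9}$ ($u{\left(V \right)} = \frac{V V^{2}}{9} = \frac{V^{3}}{9}$)
$\left(x + u{\left(-7 \right)}\right)^{2} = \left(-304 + \frac{\left(-7\right)^{3}}{9}\right)^{2} = \left(-304 + \frac{1}{9} \left(-343\right)\right)^{2} = \left(-304 - \frac{343}{9}\right)^{2} = \left(- \frac{3079}{9}\right)^{2} = \frac{9480241}{81}$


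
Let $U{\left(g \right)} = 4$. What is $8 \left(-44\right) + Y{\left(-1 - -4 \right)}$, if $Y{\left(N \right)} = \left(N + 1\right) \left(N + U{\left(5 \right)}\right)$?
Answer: $-324$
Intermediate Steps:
$Y{\left(N \right)} = \left(1 + N\right) \left(4 + N\right)$ ($Y{\left(N \right)} = \left(N + 1\right) \left(N + 4\right) = \left(1 + N\right) \left(4 + N\right)$)
$8 \left(-44\right) + Y{\left(-1 - -4 \right)} = 8 \left(-44\right) + \left(4 + \left(-1 - -4\right)^{2} + 5 \left(-1 - -4\right)\right) = -352 + \left(4 + \left(-1 + 4\right)^{2} + 5 \left(-1 + 4\right)\right) = -352 + \left(4 + 3^{2} + 5 \cdot 3\right) = -352 + \left(4 + 9 + 15\right) = -352 + 28 = -324$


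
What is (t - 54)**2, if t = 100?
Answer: 2116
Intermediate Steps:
(t - 54)**2 = (100 - 54)**2 = 46**2 = 2116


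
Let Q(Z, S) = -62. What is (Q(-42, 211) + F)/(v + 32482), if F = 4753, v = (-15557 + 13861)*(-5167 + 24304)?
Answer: -4691/32423870 ≈ -0.00014468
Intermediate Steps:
v = -32456352 (v = -1696*19137 = -32456352)
(Q(-42, 211) + F)/(v + 32482) = (-62 + 4753)/(-32456352 + 32482) = 4691/(-32423870) = 4691*(-1/32423870) = -4691/32423870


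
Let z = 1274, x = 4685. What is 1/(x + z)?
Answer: 1/5959 ≈ 0.00016781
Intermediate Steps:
1/(x + z) = 1/(4685 + 1274) = 1/5959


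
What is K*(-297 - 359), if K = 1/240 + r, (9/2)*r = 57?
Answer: -124681/15 ≈ -8312.1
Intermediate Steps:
r = 38/3 (r = (2/9)*57 = 38/3 ≈ 12.667)
K = 3041/240 (K = 1/240 + 38/3 = 3041/240 ≈ 12.671)
K*(-297 - 359) = 3041*(-297 - 359)/240 = (3041/240)*(-656) = -124681/15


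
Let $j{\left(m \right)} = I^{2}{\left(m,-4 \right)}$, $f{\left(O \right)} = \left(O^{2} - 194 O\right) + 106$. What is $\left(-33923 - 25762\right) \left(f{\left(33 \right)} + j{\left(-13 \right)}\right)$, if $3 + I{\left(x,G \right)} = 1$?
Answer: $310541055$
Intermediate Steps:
$I{\left(x,G \right)} = -2$ ($I{\left(x,G \right)} = -3 + 1 = -2$)
$f{\left(O \right)} = 106 + O^{2} - 194 O$
$j{\left(m \right)} = 4$ ($j{\left(m \right)} = \left(-2\right)^{2} = 4$)
$\left(-33923 - 25762\right) \left(f{\left(33 \right)} + j{\left(-13 \right)}\right) = \left(-33923 - 25762\right) \left(\left(106 + 33^{2} - 6402\right) + 4\right) = \left(-33923 - 25762\right) \left(\left(106 + 1089 - 6402\right) + 4\right) = - 59685 \left(-5207 + 4\right) = \left(-59685\right) \left(-5203\right) = 310541055$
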